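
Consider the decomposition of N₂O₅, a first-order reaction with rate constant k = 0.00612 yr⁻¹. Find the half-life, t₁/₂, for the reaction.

113.3 yr

Step 1: For a first-order reaction, t₁/₂ = ln(2)/k
Step 2: t₁/₂ = ln(2)/0.00612
Step 3: t₁/₂ = 0.6931/0.00612 = 113.3 yr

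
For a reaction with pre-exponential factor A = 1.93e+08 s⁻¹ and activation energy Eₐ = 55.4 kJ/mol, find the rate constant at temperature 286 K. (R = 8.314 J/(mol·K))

1.47e-02 s⁻¹

Step 1: Use the Arrhenius equation: k = A × exp(-Eₐ/RT)
Step 2: Convert Eₐ to J/mol: 55.4 kJ/mol = 55400 J/mol
Step 3: Calculate the exponent: -Eₐ/(RT) = -55400/(8.314 × 286) = -23.29881
Step 4: k = 1.93e+08 × exp(-23.29881)
Step 5: k = 1.93e+08 × 7.61124e-11 = 1.4690e-02 s⁻¹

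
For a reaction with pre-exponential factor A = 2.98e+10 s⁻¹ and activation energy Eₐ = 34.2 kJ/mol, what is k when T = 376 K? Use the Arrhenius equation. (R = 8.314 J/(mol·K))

5.28e+05 s⁻¹

Step 1: Use the Arrhenius equation: k = A × exp(-Eₐ/RT)
Step 2: Convert Eₐ to J/mol: 34.2 kJ/mol = 34200 J/mol
Step 3: Calculate the exponent: -Eₐ/(RT) = -34200/(8.314 × 376) = -10.94028
Step 4: k = 2.98e+10 × exp(-10.94028)
Step 5: k = 2.98e+10 × 1.77295e-05 = 5.2834e+05 s⁻¹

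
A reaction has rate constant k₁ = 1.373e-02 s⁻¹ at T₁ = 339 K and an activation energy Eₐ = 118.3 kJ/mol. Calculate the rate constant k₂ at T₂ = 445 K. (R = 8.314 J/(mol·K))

3.019e+02 s⁻¹

Step 1: Use the two-temperature Arrhenius form: ln(k₂/k₁) = -Eₐ/R × (1/T₂ - 1/T₁)
Step 2: Convert Eₐ to J/mol: 118.3 kJ/mol = 118300 J/mol
Step 3: 1/T₂ - 1/T₁ = 1/445 - 1/339 = -7.026615e-04 K⁻¹
Step 4: ln(k₂/k₁) = -118300/8.314 × -7.026615e-04 = 9.99818
Step 5: k₂ = k₁ × exp(9.99818) = 1.373e-02 × 2.19864e+04 = 3.019e+02 s⁻¹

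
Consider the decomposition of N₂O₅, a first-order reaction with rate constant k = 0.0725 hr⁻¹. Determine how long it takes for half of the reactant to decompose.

9.561 hr

Step 1: For a first-order reaction, t₁/₂ = ln(2)/k
Step 2: t₁/₂ = ln(2)/0.0725
Step 3: t₁/₂ = 0.6931/0.0725 = 9.561 hr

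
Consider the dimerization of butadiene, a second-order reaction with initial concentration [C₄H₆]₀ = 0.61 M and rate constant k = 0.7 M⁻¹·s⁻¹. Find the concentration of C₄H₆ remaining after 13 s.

0.09312 M

Step 1: For a second-order reaction: 1/[C₄H₆] = 1/[C₄H₆]₀ + kt
Step 2: 1/[C₄H₆] = 1/0.61 + 0.7 × 13
Step 3: 1/[C₄H₆] = 1.639 + 9.1 = 10.74
Step 4: [C₄H₆] = 1/10.74 = 0.09312 M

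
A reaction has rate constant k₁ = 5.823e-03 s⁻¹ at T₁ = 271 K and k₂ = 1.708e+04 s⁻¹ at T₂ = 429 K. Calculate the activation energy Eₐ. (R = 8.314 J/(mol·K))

91.1 kJ/mol

Step 1: Use the two-temperature Arrhenius form: ln(k₂/k₁) = -Eₐ/R × (1/T₂ - 1/T₁)
Step 2: ln(k₂/k₁) = ln(1.708e+04/5.823e-03) = ln(2.9332e+06) = 14.8916
Step 3: 1/T₂ - 1/T₁ = 1/429 - 1/271 = -1.359035e-03 K⁻¹
Step 4: Eₐ = -R × ln(k₂/k₁) / (1/T₂ - 1/T₁) = -8.314 × 14.8916 / -1.359035e-03
Step 5: Eₐ = 9.1101e+04 J/mol = 91.1 kJ/mol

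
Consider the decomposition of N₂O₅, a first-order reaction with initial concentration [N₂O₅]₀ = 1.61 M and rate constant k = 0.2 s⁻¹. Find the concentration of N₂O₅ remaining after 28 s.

0.005954 M

Step 1: For a first-order reaction: [N₂O₅] = [N₂O₅]₀ × e^(-kt)
Step 2: [N₂O₅] = 1.61 × e^(-0.2 × 28)
Step 3: [N₂O₅] = 1.61 × e^(-5.6)
Step 4: [N₂O₅] = 1.61 × 0.00369786 = 0.005954 M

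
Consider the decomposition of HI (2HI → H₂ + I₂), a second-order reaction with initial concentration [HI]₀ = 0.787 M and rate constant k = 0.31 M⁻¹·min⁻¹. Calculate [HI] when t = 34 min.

0.08467 M

Step 1: For a second-order reaction: 1/[HI] = 1/[HI]₀ + kt
Step 2: 1/[HI] = 1/0.787 + 0.31 × 34
Step 3: 1/[HI] = 1.271 + 10.54 = 11.81
Step 4: [HI] = 1/11.81 = 0.08467 M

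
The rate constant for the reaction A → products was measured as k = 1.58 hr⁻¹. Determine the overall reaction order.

first order (1)

Step 1: The units of k for an nth-order reaction are (concentration)^(1-n)·(time)⁻¹.
Step 2: Here k has units hr⁻¹, so the concentration exponent is 0.
Step 3: 1 - n = 0 ⇒ n = 1. The reaction is first order.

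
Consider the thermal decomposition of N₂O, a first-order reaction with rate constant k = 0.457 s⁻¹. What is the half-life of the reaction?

1.517 s

Step 1: For a first-order reaction, t₁/₂ = ln(2)/k
Step 2: t₁/₂ = ln(2)/0.457
Step 3: t₁/₂ = 0.6931/0.457 = 1.517 s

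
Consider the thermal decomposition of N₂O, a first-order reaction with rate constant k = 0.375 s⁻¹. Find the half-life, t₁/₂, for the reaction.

1.848 s

Step 1: For a first-order reaction, t₁/₂ = ln(2)/k
Step 2: t₁/₂ = ln(2)/0.375
Step 3: t₁/₂ = 0.6931/0.375 = 1.848 s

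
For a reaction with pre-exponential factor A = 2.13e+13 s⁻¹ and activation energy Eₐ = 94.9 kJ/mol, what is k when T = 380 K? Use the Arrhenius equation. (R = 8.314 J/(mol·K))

1.92e+00 s⁻¹

Step 1: Use the Arrhenius equation: k = A × exp(-Eₐ/RT)
Step 2: Convert Eₐ to J/mol: 94.9 kJ/mol = 94900 J/mol
Step 3: Calculate the exponent: -Eₐ/(RT) = -94900/(8.314 × 380) = -30.03811
Step 4: k = 2.13e+13 × exp(-30.03811)
Step 5: k = 2.13e+13 × 9.00771e-14 = 1.9186e+00 s⁻¹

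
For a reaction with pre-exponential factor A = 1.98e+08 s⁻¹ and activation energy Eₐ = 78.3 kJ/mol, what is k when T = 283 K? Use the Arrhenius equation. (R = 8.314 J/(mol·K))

6.98e-07 s⁻¹

Step 1: Use the Arrhenius equation: k = A × exp(-Eₐ/RT)
Step 2: Convert Eₐ to J/mol: 78.3 kJ/mol = 78300 J/mol
Step 3: Calculate the exponent: -Eₐ/(RT) = -78300/(8.314 × 283) = -33.27862
Step 4: k = 1.98e+08 × exp(-33.27862)
Step 5: k = 1.98e+08 × 3.52597e-15 = 6.9814e-07 s⁻¹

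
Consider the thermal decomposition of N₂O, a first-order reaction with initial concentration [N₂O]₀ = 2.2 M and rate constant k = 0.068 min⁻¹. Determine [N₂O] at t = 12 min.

0.9728 M

Step 1: For a first-order reaction: [N₂O] = [N₂O]₀ × e^(-kt)
Step 2: [N₂O] = 2.2 × e^(-0.068 × 12)
Step 3: [N₂O] = 2.2 × e^(-0.816)
Step 4: [N₂O] = 2.2 × 0.442197 = 0.9728 M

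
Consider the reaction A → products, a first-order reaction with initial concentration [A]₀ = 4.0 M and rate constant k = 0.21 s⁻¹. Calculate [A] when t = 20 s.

0.05998 M

Step 1: For a first-order reaction: [A] = [A]₀ × e^(-kt)
Step 2: [A] = 4.0 × e^(-0.21 × 20)
Step 3: [A] = 4.0 × e^(-4.2)
Step 4: [A] = 4.0 × 0.0149956 = 0.05998 M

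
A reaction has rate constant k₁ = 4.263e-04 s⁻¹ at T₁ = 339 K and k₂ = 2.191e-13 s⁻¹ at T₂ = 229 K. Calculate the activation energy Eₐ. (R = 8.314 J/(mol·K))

125.5 kJ/mol

Step 1: Use the two-temperature Arrhenius form: ln(k₂/k₁) = -Eₐ/R × (1/T₂ - 1/T₁)
Step 2: ln(k₂/k₁) = ln(2.191e-13/4.263e-04) = ln(5.13957e-10) = -21.3889
Step 3: 1/T₂ - 1/T₁ = 1/229 - 1/339 = 1.416960e-03 K⁻¹
Step 4: Eₐ = -R × ln(k₂/k₁) / (1/T₂ - 1/T₁) = -8.314 × -21.3889 / 1.416960e-03
Step 5: Eₐ = 1.2550e+05 J/mol = 125.5 kJ/mol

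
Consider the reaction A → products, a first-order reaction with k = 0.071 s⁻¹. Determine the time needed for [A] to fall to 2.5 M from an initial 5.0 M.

9.763 s

Step 1: For first-order: t = ln([A]₀/[A])/k
Step 2: t = ln(5.0/2.5)/0.071
Step 3: t = ln(2)/0.071
Step 4: t = 0.6931/0.071 = 9.763 s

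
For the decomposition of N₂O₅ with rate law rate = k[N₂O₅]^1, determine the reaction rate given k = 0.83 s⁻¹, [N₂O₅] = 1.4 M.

1.162 M/s

Step 1: Identify the rate law: rate = k[N₂O₅]^1
Step 2: Substitute values: rate = 0.83 × (1.4)^1
Step 3: Calculate: rate = 0.83 × 1.4 = 1.162 M/s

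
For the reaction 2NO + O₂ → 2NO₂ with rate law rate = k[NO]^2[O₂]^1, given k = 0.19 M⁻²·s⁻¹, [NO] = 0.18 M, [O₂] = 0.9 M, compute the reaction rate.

0.00554 M/s

Step 1: The rate law is rate = k[NO]^2[O₂]^1
Step 2: Substitute: rate = 0.19 × (0.18)^2 × (0.9)^1
Step 3: rate = 0.19 × 0.0324 × 0.9 = 0.0055404 M/s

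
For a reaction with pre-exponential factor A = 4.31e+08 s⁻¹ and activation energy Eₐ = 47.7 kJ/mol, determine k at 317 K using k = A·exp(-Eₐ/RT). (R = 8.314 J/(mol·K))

5.95e+00 s⁻¹

Step 1: Use the Arrhenius equation: k = A × exp(-Eₐ/RT)
Step 2: Convert Eₐ to J/mol: 47.7 kJ/mol = 47700 J/mol
Step 3: Calculate the exponent: -Eₐ/(RT) = -47700/(8.314 × 317) = -18.09877
Step 4: k = 4.31e+08 × exp(-18.09877)
Step 5: k = 4.31e+08 × 1.37976e-08 = 5.9468e+00 s⁻¹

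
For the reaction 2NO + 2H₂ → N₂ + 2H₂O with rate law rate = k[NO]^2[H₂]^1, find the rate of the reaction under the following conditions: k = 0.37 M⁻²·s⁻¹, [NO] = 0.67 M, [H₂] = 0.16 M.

0.02657 M/s

Step 1: The rate law is rate = k[NO]^2[H₂]^1
Step 2: Substitute: rate = 0.37 × (0.67)^2 × (0.16)^1
Step 3: rate = 0.37 × 0.4489 × 0.16 = 0.0265749 M/s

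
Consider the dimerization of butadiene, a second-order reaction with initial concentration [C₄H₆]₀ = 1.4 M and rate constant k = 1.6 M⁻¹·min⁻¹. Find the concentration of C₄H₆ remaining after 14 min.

0.04326 M

Step 1: For a second-order reaction: 1/[C₄H₆] = 1/[C₄H₆]₀ + kt
Step 2: 1/[C₄H₆] = 1/1.4 + 1.6 × 14
Step 3: 1/[C₄H₆] = 0.7143 + 22.4 = 23.11
Step 4: [C₄H₆] = 1/23.11 = 0.04326 M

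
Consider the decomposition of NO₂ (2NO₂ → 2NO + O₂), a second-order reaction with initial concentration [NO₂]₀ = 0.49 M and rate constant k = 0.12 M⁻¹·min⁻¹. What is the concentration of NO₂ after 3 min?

0.4165 M

Step 1: For a second-order reaction: 1/[NO₂] = 1/[NO₂]₀ + kt
Step 2: 1/[NO₂] = 1/0.49 + 0.12 × 3
Step 3: 1/[NO₂] = 2.041 + 0.36 = 2.401
Step 4: [NO₂] = 1/2.401 = 0.4165 M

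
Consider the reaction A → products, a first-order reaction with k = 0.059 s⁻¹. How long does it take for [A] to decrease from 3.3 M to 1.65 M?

11.75 s

Step 1: For first-order: t = ln([A]₀/[A])/k
Step 2: t = ln(3.3/1.65)/0.059
Step 3: t = ln(2)/0.059
Step 4: t = 0.6931/0.059 = 11.75 s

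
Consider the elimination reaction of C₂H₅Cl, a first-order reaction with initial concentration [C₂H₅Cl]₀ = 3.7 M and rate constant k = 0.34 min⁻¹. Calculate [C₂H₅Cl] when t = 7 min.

0.3424 M

Step 1: For a first-order reaction: [C₂H₅Cl] = [C₂H₅Cl]₀ × e^(-kt)
Step 2: [C₂H₅Cl] = 3.7 × e^(-0.34 × 7)
Step 3: [C₂H₅Cl] = 3.7 × e^(-2.38)
Step 4: [C₂H₅Cl] = 3.7 × 0.0925506 = 0.3424 M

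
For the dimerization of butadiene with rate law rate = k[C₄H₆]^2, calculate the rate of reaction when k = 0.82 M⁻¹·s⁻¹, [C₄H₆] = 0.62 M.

0.3152 M/s

Step 1: Identify the rate law: rate = k[C₄H₆]^2
Step 2: Substitute values: rate = 0.82 × (0.62)^2
Step 3: Calculate: rate = 0.82 × 0.3844 = 0.315208 M/s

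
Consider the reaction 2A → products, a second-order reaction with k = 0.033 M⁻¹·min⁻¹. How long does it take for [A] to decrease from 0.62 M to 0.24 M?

77.39 min

Step 1: For second-order: t = (1/[A] - 1/[A]₀)/k
Step 2: t = (1/0.24 - 1/0.62)/0.033
Step 3: t = (4.167 - 1.613)/0.033
Step 4: t = 2.554/0.033 = 77.39 min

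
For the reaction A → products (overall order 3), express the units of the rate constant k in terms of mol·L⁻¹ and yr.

(mol·L⁻¹)⁻²·yr⁻¹

Step 1: For overall order n, rate = k × (concentration)^n.
Step 2: Rate has units mol·L⁻¹·yr⁻¹; concentration term has units (mol·L⁻¹)^3.
Step 3: k = rate / (concentration)^n, so units of k = (mol·L⁻¹)^(1-3)·yr⁻¹ = (mol·L⁻¹)⁻²·yr⁻¹.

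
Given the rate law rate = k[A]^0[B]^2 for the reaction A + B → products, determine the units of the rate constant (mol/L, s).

(mol/L)⁻¹·s⁻¹

Step 1: Overall order = 0 + 2 = 2.
Step 2: rate has units mol/L·s⁻¹; [A]^0[B]^2 has units (mol/L)^2.
Step 3: k = rate/([A]^0[B]^2), so units of k = (mol/L)^(1-2)·s⁻¹ = (mol/L)⁻¹·s⁻¹.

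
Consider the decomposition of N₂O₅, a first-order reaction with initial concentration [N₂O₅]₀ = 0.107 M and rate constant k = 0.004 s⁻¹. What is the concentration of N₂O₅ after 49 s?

0.08796 M

Step 1: For a first-order reaction: [N₂O₅] = [N₂O₅]₀ × e^(-kt)
Step 2: [N₂O₅] = 0.107 × e^(-0.004 × 49)
Step 3: [N₂O₅] = 0.107 × e^(-0.196)
Step 4: [N₂O₅] = 0.107 × 0.822012 = 0.08796 M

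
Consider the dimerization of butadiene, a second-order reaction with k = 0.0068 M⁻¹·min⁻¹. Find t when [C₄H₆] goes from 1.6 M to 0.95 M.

62.89 min

Step 1: For second-order: t = (1/[C₄H₆] - 1/[C₄H₆]₀)/k
Step 2: t = (1/0.95 - 1/1.6)/0.0068
Step 3: t = (1.053 - 0.625)/0.0068
Step 4: t = 0.4276/0.0068 = 62.89 min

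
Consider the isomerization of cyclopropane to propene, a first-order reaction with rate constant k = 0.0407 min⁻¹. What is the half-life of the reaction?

17.03 min

Step 1: For a first-order reaction, t₁/₂ = ln(2)/k
Step 2: t₁/₂ = ln(2)/0.0407
Step 3: t₁/₂ = 0.6931/0.0407 = 17.03 min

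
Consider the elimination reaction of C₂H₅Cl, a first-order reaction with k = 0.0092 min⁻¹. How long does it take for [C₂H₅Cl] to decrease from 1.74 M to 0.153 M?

264.3 min

Step 1: For first-order: t = ln([C₂H₅Cl]₀/[C₂H₅Cl])/k
Step 2: t = ln(1.74/0.153)/0.0092
Step 3: t = ln(11.37)/0.0092
Step 4: t = 2.431/0.0092 = 264.3 min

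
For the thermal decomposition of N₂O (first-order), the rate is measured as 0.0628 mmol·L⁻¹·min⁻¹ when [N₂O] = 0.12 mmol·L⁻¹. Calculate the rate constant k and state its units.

0.5233 min⁻¹

Step 1: rate = k[N₂O]^1, so k = rate / [N₂O]^1.
Step 2: k = 0.0628 / (0.12)^1 = 0.0628 / 0.12.
Step 3: k = 0.5233 min⁻¹.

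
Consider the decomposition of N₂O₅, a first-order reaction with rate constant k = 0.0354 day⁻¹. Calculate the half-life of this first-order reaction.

19.58 day

Step 1: For a first-order reaction, t₁/₂ = ln(2)/k
Step 2: t₁/₂ = ln(2)/0.0354
Step 3: t₁/₂ = 0.6931/0.0354 = 19.58 day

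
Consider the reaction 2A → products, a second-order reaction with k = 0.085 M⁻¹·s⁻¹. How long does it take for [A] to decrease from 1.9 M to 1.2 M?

3.612 s

Step 1: For second-order: t = (1/[A] - 1/[A]₀)/k
Step 2: t = (1/1.2 - 1/1.9)/0.085
Step 3: t = (0.8333 - 0.5263)/0.085
Step 4: t = 0.307/0.085 = 3.612 s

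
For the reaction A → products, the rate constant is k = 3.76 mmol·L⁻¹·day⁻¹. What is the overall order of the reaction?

zeroth order (0)

Step 1: The units of k for an nth-order reaction are (concentration)^(1-n)·(time)⁻¹.
Step 2: Here k has units mmol·L⁻¹·day⁻¹, so the concentration exponent is 1.
Step 3: 1 - n = 1 ⇒ n = 0. The reaction is zeroth order.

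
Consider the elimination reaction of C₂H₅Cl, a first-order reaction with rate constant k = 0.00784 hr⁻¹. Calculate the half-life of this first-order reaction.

88.41 hr

Step 1: For a first-order reaction, t₁/₂ = ln(2)/k
Step 2: t₁/₂ = ln(2)/0.00784
Step 3: t₁/₂ = 0.6931/0.00784 = 88.41 hr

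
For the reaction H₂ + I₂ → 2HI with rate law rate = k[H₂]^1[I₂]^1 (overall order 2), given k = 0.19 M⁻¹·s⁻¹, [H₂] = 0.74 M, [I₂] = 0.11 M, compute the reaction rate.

0.01547 M/s

Step 1: The rate law is rate = k[H₂]^1[I₂]^1, overall order = 1+1 = 2
Step 2: Substitute values: rate = 0.19 × (0.74)^1 × (0.11)^1
Step 3: rate = 0.19 × 0.74 × 0.11 = 0.015466 M/s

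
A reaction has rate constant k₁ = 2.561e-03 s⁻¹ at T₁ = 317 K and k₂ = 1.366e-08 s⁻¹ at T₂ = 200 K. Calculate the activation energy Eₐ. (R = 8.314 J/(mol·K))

54.7 kJ/mol

Step 1: Use the two-temperature Arrhenius form: ln(k₂/k₁) = -Eₐ/R × (1/T₂ - 1/T₁)
Step 2: ln(k₂/k₁) = ln(1.366e-08/2.561e-03) = ln(5.33385e-06) = -12.1414
Step 3: 1/T₂ - 1/T₁ = 1/200 - 1/317 = 1.845426e-03 K⁻¹
Step 4: Eₐ = -R × ln(k₂/k₁) / (1/T₂ - 1/T₁) = -8.314 × -12.1414 / 1.845426e-03
Step 5: Eₐ = 5.4700e+04 J/mol = 54.7 kJ/mol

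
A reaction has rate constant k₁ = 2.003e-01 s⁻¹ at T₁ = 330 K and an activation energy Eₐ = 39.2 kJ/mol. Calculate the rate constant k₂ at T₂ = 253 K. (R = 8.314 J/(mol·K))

2.589e-03 s⁻¹

Step 1: Use the two-temperature Arrhenius form: ln(k₂/k₁) = -Eₐ/R × (1/T₂ - 1/T₁)
Step 2: Convert Eₐ to J/mol: 39.2 kJ/mol = 39200 J/mol
Step 3: 1/T₂ - 1/T₁ = 1/253 - 1/330 = 9.222661e-04 K⁻¹
Step 4: ln(k₂/k₁) = -39200/8.314 × 9.222661e-04 = -4.34843
Step 5: k₂ = k₁ × exp(-4.34843) = 2.003e-01 × 1.29271e-02 = 2.589e-03 s⁻¹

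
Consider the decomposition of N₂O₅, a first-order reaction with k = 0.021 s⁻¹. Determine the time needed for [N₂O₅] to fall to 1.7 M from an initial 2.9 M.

25.43 s

Step 1: For first-order: t = ln([N₂O₅]₀/[N₂O₅])/k
Step 2: t = ln(2.9/1.7)/0.021
Step 3: t = ln(1.706)/0.021
Step 4: t = 0.5341/0.021 = 25.43 s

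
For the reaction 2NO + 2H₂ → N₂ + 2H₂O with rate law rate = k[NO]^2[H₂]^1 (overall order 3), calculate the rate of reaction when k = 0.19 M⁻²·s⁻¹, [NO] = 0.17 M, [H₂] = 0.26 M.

0.001428 M/s

Step 1: The rate law is rate = k[NO]^2[H₂]^1, overall order = 2+1 = 3
Step 2: Substitute values: rate = 0.19 × (0.17)^2 × (0.26)^1
Step 3: rate = 0.19 × 0.0289 × 0.26 = 0.00142766 M/s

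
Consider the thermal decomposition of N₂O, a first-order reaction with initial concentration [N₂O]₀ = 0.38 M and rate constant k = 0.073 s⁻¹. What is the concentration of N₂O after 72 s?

0.001982 M

Step 1: For a first-order reaction: [N₂O] = [N₂O]₀ × e^(-kt)
Step 2: [N₂O] = 0.38 × e^(-0.073 × 72)
Step 3: [N₂O] = 0.38 × e^(-5.256)
Step 4: [N₂O] = 0.38 × 0.00521613 = 0.001982 M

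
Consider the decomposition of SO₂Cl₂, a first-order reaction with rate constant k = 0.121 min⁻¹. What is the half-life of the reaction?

5.728 min

Step 1: For a first-order reaction, t₁/₂ = ln(2)/k
Step 2: t₁/₂ = ln(2)/0.121
Step 3: t₁/₂ = 0.6931/0.121 = 5.728 min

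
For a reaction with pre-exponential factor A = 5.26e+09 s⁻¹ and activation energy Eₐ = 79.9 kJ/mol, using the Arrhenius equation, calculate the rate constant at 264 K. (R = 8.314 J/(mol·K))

8.16e-07 s⁻¹

Step 1: Use the Arrhenius equation: k = A × exp(-Eₐ/RT)
Step 2: Convert Eₐ to J/mol: 79.9 kJ/mol = 79900 J/mol
Step 3: Calculate the exponent: -Eₐ/(RT) = -79900/(8.314 × 264) = -36.40264
Step 4: k = 5.26e+09 × exp(-36.40264)
Step 5: k = 5.26e+09 × 1.55072e-16 = 8.1568e-07 s⁻¹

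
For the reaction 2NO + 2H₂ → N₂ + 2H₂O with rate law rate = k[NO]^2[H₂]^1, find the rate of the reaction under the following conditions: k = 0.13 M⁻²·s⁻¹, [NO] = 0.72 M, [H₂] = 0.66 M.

0.04448 M/s

Step 1: The rate law is rate = k[NO]^2[H₂]^1
Step 2: Substitute: rate = 0.13 × (0.72)^2 × (0.66)^1
Step 3: rate = 0.13 × 0.5184 × 0.66 = 0.0444787 M/s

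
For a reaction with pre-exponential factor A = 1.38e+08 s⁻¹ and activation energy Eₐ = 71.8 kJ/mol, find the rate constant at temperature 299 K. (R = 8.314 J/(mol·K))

3.95e-05 s⁻¹

Step 1: Use the Arrhenius equation: k = A × exp(-Eₐ/RT)
Step 2: Convert Eₐ to J/mol: 71.8 kJ/mol = 71800 J/mol
Step 3: Calculate the exponent: -Eₐ/(RT) = -71800/(8.314 × 299) = -28.88306
Step 4: k = 1.38e+08 × exp(-28.88306)
Step 5: k = 1.38e+08 × 2.85921e-13 = 3.9457e-05 s⁻¹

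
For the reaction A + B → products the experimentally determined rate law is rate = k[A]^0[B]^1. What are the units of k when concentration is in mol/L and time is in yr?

yr⁻¹

Step 1: Overall order = 0 + 1 = 1.
Step 2: rate has units mol/L·yr⁻¹; [A]^0[B]^1 has units (mol/L)^1.
Step 3: k = rate/([A]^0[B]^1), so units of k = (mol/L)^(1-1)·yr⁻¹ = yr⁻¹.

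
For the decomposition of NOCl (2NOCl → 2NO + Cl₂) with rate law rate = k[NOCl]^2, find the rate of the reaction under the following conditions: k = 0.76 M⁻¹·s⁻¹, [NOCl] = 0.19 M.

0.02744 M/s

Step 1: Identify the rate law: rate = k[NOCl]^2
Step 2: Substitute values: rate = 0.76 × (0.19)^2
Step 3: Calculate: rate = 0.76 × 0.0361 = 0.027436 M/s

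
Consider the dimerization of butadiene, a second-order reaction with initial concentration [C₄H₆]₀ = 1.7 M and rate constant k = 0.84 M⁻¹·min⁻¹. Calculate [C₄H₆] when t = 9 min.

0.1227 M

Step 1: For a second-order reaction: 1/[C₄H₆] = 1/[C₄H₆]₀ + kt
Step 2: 1/[C₄H₆] = 1/1.7 + 0.84 × 9
Step 3: 1/[C₄H₆] = 0.5882 + 7.56 = 8.148
Step 4: [C₄H₆] = 1/8.148 = 0.1227 M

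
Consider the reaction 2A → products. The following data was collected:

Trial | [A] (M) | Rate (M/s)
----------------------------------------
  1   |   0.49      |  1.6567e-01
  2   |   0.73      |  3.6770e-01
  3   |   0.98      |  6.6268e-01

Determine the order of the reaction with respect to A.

second order (2)

Step 1: Compare trials to find order n where rate₂/rate₁ = ([A]₂/[A]₁)^n
Step 2: rate₂/rate₁ = 3.6770e-01/1.6567e-01 = 2.219
Step 3: [A]₂/[A]₁ = 0.73/0.49 = 1.49
Step 4: n = ln(2.219)/ln(1.49) = 2.00 ≈ 2
Step 5: The reaction is second order in A.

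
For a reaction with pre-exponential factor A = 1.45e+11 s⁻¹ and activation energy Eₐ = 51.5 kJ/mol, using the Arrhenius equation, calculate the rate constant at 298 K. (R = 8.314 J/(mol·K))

1.36e+02 s⁻¹

Step 1: Use the Arrhenius equation: k = A × exp(-Eₐ/RT)
Step 2: Convert Eₐ to J/mol: 51.5 kJ/mol = 51500 J/mol
Step 3: Calculate the exponent: -Eₐ/(RT) = -51500/(8.314 × 298) = -20.78648
Step 4: k = 1.45e+11 × exp(-20.78648)
Step 5: k = 1.45e+11 × 9.38742e-10 = 1.3612e+02 s⁻¹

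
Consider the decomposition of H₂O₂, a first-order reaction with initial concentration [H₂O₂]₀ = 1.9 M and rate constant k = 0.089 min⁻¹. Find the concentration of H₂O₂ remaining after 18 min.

0.3828 M

Step 1: For a first-order reaction: [H₂O₂] = [H₂O₂]₀ × e^(-kt)
Step 2: [H₂O₂] = 1.9 × e^(-0.089 × 18)
Step 3: [H₂O₂] = 1.9 × e^(-1.602)
Step 4: [H₂O₂] = 1.9 × 0.201493 = 0.3828 M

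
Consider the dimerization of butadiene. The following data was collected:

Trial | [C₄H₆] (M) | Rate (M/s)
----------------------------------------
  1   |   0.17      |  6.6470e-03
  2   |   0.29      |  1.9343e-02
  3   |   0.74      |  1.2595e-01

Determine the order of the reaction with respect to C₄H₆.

second order (2)

Step 1: Compare trials to find order n where rate₂/rate₁ = ([C₄H₆]₂/[C₄H₆]₁)^n
Step 2: rate₂/rate₁ = 1.9343e-02/6.6470e-03 = 2.91
Step 3: [C₄H₆]₂/[C₄H₆]₁ = 0.29/0.17 = 1.706
Step 4: n = ln(2.91)/ln(1.706) = 2.00 ≈ 2
Step 5: The reaction is second order in C₄H₆.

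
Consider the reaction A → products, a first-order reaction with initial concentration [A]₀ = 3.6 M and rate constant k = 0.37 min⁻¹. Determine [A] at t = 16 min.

0.009667 M

Step 1: For a first-order reaction: [A] = [A]₀ × e^(-kt)
Step 2: [A] = 3.6 × e^(-0.37 × 16)
Step 3: [A] = 3.6 × e^(-5.92)
Step 4: [A] = 3.6 × 0.0026852 = 0.009667 M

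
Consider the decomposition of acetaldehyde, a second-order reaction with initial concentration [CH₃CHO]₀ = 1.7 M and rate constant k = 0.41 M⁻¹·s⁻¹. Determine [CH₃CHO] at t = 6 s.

0.3281 M

Step 1: For a second-order reaction: 1/[CH₃CHO] = 1/[CH₃CHO]₀ + kt
Step 2: 1/[CH₃CHO] = 1/1.7 + 0.41 × 6
Step 3: 1/[CH₃CHO] = 0.5882 + 2.46 = 3.048
Step 4: [CH₃CHO] = 1/3.048 = 0.3281 M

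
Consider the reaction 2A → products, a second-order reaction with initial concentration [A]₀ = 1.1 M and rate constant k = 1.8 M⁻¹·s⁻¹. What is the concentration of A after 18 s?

0.03002 M

Step 1: For a second-order reaction: 1/[A] = 1/[A]₀ + kt
Step 2: 1/[A] = 1/1.1 + 1.8 × 18
Step 3: 1/[A] = 0.9091 + 32.4 = 33.31
Step 4: [A] = 1/33.31 = 0.03002 M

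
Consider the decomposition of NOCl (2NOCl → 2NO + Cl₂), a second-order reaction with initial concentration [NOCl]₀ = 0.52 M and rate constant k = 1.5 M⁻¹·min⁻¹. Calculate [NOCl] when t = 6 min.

0.09155 M

Step 1: For a second-order reaction: 1/[NOCl] = 1/[NOCl]₀ + kt
Step 2: 1/[NOCl] = 1/0.52 + 1.5 × 6
Step 3: 1/[NOCl] = 1.923 + 9 = 10.92
Step 4: [NOCl] = 1/10.92 = 0.09155 M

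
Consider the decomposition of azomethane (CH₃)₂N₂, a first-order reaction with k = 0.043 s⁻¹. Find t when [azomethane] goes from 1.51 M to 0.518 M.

24.88 s

Step 1: For first-order: t = ln([azomethane]₀/[azomethane])/k
Step 2: t = ln(1.51/0.518)/0.043
Step 3: t = ln(2.915)/0.043
Step 4: t = 1.07/0.043 = 24.88 s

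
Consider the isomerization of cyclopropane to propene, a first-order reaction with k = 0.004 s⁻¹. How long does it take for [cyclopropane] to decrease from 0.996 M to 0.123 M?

522.9 s

Step 1: For first-order: t = ln([cyclopropane]₀/[cyclopropane])/k
Step 2: t = ln(0.996/0.123)/0.004
Step 3: t = ln(8.098)/0.004
Step 4: t = 2.092/0.004 = 522.9 s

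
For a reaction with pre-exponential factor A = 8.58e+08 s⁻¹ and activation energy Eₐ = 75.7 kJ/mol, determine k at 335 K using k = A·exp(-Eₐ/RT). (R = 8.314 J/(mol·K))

1.35e-03 s⁻¹

Step 1: Use the Arrhenius equation: k = A × exp(-Eₐ/RT)
Step 2: Convert Eₐ to J/mol: 75.7 kJ/mol = 75700 J/mol
Step 3: Calculate the exponent: -Eₐ/(RT) = -75700/(8.314 × 335) = -27.17947
Step 4: k = 8.58e+08 × exp(-27.17947)
Step 5: k = 8.58e+08 × 1.57075e-12 = 1.3477e-03 s⁻¹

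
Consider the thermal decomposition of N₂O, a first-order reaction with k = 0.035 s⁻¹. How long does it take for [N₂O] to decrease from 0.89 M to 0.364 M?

25.54 s

Step 1: For first-order: t = ln([N₂O]₀/[N₂O])/k
Step 2: t = ln(0.89/0.364)/0.035
Step 3: t = ln(2.445)/0.035
Step 4: t = 0.8941/0.035 = 25.54 s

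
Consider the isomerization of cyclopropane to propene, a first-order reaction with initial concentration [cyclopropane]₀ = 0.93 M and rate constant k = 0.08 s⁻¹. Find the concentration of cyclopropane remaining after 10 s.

0.4179 M

Step 1: For a first-order reaction: [cyclopropane] = [cyclopropane]₀ × e^(-kt)
Step 2: [cyclopropane] = 0.93 × e^(-0.08 × 10)
Step 3: [cyclopropane] = 0.93 × e^(-0.8)
Step 4: [cyclopropane] = 0.93 × 0.449329 = 0.4179 M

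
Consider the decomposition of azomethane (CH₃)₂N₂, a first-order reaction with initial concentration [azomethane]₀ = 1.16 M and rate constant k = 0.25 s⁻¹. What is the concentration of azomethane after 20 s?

0.007816 M

Step 1: For a first-order reaction: [azomethane] = [azomethane]₀ × e^(-kt)
Step 2: [azomethane] = 1.16 × e^(-0.25 × 20)
Step 3: [azomethane] = 1.16 × e^(-5)
Step 4: [azomethane] = 1.16 × 0.00673795 = 0.007816 M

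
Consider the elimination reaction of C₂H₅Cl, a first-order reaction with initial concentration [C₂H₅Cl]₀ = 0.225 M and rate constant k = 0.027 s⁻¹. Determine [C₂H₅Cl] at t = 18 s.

0.1384 M

Step 1: For a first-order reaction: [C₂H₅Cl] = [C₂H₅Cl]₀ × e^(-kt)
Step 2: [C₂H₅Cl] = 0.225 × e^(-0.027 × 18)
Step 3: [C₂H₅Cl] = 0.225 × e^(-0.486)
Step 4: [C₂H₅Cl] = 0.225 × 0.615082 = 0.1384 M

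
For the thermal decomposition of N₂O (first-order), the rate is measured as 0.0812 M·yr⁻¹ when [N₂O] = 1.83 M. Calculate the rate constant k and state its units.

0.04437 yr⁻¹

Step 1: rate = k[N₂O]^1, so k = rate / [N₂O]^1.
Step 2: k = 0.0812 / (1.83)^1 = 0.0812 / 1.83.
Step 3: k = 0.04437 yr⁻¹.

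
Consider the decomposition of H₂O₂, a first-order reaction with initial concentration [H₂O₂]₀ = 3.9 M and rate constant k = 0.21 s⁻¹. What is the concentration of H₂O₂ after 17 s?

0.1098 M

Step 1: For a first-order reaction: [H₂O₂] = [H₂O₂]₀ × e^(-kt)
Step 2: [H₂O₂] = 3.9 × e^(-0.21 × 17)
Step 3: [H₂O₂] = 3.9 × e^(-3.57)
Step 4: [H₂O₂] = 3.9 × 0.0281559 = 0.1098 M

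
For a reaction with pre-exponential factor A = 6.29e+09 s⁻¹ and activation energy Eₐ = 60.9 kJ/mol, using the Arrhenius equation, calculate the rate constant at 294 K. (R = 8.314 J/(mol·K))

9.51e-02 s⁻¹

Step 1: Use the Arrhenius equation: k = A × exp(-Eₐ/RT)
Step 2: Convert Eₐ to J/mol: 60.9 kJ/mol = 60900 J/mol
Step 3: Calculate the exponent: -Eₐ/(RT) = -60900/(8.314 × 294) = -24.91495
Step 4: k = 6.29e+09 × exp(-24.91495)
Step 5: k = 6.29e+09 × 1.51208e-11 = 9.5110e-02 s⁻¹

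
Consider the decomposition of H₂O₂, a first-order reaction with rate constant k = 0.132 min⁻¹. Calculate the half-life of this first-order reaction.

5.251 min

Step 1: For a first-order reaction, t₁/₂ = ln(2)/k
Step 2: t₁/₂ = ln(2)/0.132
Step 3: t₁/₂ = 0.6931/0.132 = 5.251 min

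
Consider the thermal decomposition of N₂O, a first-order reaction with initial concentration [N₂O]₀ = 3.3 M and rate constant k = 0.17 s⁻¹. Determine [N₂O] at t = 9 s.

0.7146 M

Step 1: For a first-order reaction: [N₂O] = [N₂O]₀ × e^(-kt)
Step 2: [N₂O] = 3.3 × e^(-0.17 × 9)
Step 3: [N₂O] = 3.3 × e^(-1.53)
Step 4: [N₂O] = 3.3 × 0.216536 = 0.7146 M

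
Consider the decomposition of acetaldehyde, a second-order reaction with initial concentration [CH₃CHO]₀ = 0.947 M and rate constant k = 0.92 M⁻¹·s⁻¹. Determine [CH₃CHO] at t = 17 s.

0.05989 M

Step 1: For a second-order reaction: 1/[CH₃CHO] = 1/[CH₃CHO]₀ + kt
Step 2: 1/[CH₃CHO] = 1/0.947 + 0.92 × 17
Step 3: 1/[CH₃CHO] = 1.056 + 15.64 = 16.7
Step 4: [CH₃CHO] = 1/16.7 = 0.05989 M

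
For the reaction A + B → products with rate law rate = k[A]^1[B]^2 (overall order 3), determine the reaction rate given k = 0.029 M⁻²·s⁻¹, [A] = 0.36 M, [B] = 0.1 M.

0.0001044 M/s

Step 1: The rate law is rate = k[A]^1[B]^2, overall order = 1+2 = 3
Step 2: Substitute values: rate = 0.029 × (0.36)^1 × (0.1)^2
Step 3: rate = 0.029 × 0.36 × 0.01 = 0.0001044 M/s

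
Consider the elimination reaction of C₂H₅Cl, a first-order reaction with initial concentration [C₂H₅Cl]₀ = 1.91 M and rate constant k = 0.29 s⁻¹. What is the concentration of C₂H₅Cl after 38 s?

3.127e-05 M

Step 1: For a first-order reaction: [C₂H₅Cl] = [C₂H₅Cl]₀ × e^(-kt)
Step 2: [C₂H₅Cl] = 1.91 × e^(-0.29 × 38)
Step 3: [C₂H₅Cl] = 1.91 × e^(-11.02)
Step 4: [C₂H₅Cl] = 1.91 × 1.6371e-05 = 3.127e-05 M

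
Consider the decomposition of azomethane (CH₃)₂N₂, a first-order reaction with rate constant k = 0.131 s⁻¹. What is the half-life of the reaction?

5.291 s

Step 1: For a first-order reaction, t₁/₂ = ln(2)/k
Step 2: t₁/₂ = ln(2)/0.131
Step 3: t₁/₂ = 0.6931/0.131 = 5.291 s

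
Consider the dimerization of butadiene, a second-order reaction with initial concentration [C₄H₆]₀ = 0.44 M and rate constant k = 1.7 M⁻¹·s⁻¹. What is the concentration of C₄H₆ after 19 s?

0.02892 M

Step 1: For a second-order reaction: 1/[C₄H₆] = 1/[C₄H₆]₀ + kt
Step 2: 1/[C₄H₆] = 1/0.44 + 1.7 × 19
Step 3: 1/[C₄H₆] = 2.273 + 32.3 = 34.57
Step 4: [C₄H₆] = 1/34.57 = 0.02892 M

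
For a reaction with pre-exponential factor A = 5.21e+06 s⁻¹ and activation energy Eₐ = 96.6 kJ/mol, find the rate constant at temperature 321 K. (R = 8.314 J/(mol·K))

9.93e-10 s⁻¹

Step 1: Use the Arrhenius equation: k = A × exp(-Eₐ/RT)
Step 2: Convert Eₐ to J/mol: 96.6 kJ/mol = 96600 J/mol
Step 3: Calculate the exponent: -Eₐ/(RT) = -96600/(8.314 × 321) = -36.19612
Step 4: k = 5.21e+06 × exp(-36.19612)
Step 5: k = 5.21e+06 × 1.90645e-16 = 9.9326e-10 s⁻¹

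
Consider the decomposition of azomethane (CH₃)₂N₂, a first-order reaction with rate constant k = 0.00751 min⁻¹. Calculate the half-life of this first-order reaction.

92.3 min

Step 1: For a first-order reaction, t₁/₂ = ln(2)/k
Step 2: t₁/₂ = ln(2)/0.00751
Step 3: t₁/₂ = 0.6931/0.00751 = 92.3 min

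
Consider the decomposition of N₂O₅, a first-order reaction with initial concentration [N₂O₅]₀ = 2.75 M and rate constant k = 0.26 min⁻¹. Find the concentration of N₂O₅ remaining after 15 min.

0.05567 M

Step 1: For a first-order reaction: [N₂O₅] = [N₂O₅]₀ × e^(-kt)
Step 2: [N₂O₅] = 2.75 × e^(-0.26 × 15)
Step 3: [N₂O₅] = 2.75 × e^(-3.9)
Step 4: [N₂O₅] = 2.75 × 0.0202419 = 0.05567 M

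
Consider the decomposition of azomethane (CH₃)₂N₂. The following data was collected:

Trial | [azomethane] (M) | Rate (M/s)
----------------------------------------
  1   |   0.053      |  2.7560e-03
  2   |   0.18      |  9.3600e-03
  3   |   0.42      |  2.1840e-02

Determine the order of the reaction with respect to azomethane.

first order (1)

Step 1: Compare trials to find order n where rate₂/rate₁ = ([azomethane]₂/[azomethane]₁)^n
Step 2: rate₂/rate₁ = 9.3600e-03/2.7560e-03 = 3.396
Step 3: [azomethane]₂/[azomethane]₁ = 0.18/0.053 = 3.396
Step 4: n = ln(3.396)/ln(3.396) = 1.00 ≈ 1
Step 5: The reaction is first order in azomethane.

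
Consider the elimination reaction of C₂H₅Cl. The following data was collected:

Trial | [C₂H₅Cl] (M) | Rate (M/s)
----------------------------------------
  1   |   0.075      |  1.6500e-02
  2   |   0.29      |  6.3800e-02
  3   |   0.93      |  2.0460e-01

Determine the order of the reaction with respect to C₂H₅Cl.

first order (1)

Step 1: Compare trials to find order n where rate₂/rate₁ = ([C₂H₅Cl]₂/[C₂H₅Cl]₁)^n
Step 2: rate₂/rate₁ = 6.3800e-02/1.6500e-02 = 3.867
Step 3: [C₂H₅Cl]₂/[C₂H₅Cl]₁ = 0.29/0.075 = 3.867
Step 4: n = ln(3.867)/ln(3.867) = 1.00 ≈ 1
Step 5: The reaction is first order in C₂H₅Cl.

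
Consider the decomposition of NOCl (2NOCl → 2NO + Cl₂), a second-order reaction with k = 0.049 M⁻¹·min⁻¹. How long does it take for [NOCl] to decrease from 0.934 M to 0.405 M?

28.54 min

Step 1: For second-order: t = (1/[NOCl] - 1/[NOCl]₀)/k
Step 2: t = (1/0.405 - 1/0.934)/0.049
Step 3: t = (2.469 - 1.071)/0.049
Step 4: t = 1.398/0.049 = 28.54 min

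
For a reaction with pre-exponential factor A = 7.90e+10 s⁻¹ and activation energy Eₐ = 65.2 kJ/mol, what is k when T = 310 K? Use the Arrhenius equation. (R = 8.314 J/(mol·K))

8.15e-01 s⁻¹

Step 1: Use the Arrhenius equation: k = A × exp(-Eₐ/RT)
Step 2: Convert Eₐ to J/mol: 65.2 kJ/mol = 65200 J/mol
Step 3: Calculate the exponent: -Eₐ/(RT) = -65200/(8.314 × 310) = -25.29740
Step 4: k = 7.90e+10 × exp(-25.29740)
Step 5: k = 7.90e+10 × 1.03152e-11 = 8.1490e-01 s⁻¹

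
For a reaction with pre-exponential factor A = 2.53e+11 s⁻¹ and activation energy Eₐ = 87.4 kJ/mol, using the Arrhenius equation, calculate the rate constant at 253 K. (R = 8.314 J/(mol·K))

2.28e-07 s⁻¹

Step 1: Use the Arrhenius equation: k = A × exp(-Eₐ/RT)
Step 2: Convert Eₐ to J/mol: 87.4 kJ/mol = 87400 J/mol
Step 3: Calculate the exponent: -Eₐ/(RT) = -87400/(8.314 × 253) = -41.55094
Step 4: k = 2.53e+11 × exp(-41.55094)
Step 5: k = 2.53e+11 × 9.00857e-19 = 2.2792e-07 s⁻¹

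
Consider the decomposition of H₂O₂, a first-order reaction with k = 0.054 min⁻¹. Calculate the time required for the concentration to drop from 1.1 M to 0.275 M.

25.67 min

Step 1: For first-order: t = ln([H₂O₂]₀/[H₂O₂])/k
Step 2: t = ln(1.1/0.275)/0.054
Step 3: t = ln(4)/0.054
Step 4: t = 1.386/0.054 = 25.67 min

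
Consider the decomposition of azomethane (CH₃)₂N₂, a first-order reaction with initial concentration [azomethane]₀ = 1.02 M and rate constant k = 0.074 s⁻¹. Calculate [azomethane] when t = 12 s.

0.4197 M

Step 1: For a first-order reaction: [azomethane] = [azomethane]₀ × e^(-kt)
Step 2: [azomethane] = 1.02 × e^(-0.074 × 12)
Step 3: [azomethane] = 1.02 × e^(-0.888)
Step 4: [azomethane] = 1.02 × 0.411478 = 0.4197 M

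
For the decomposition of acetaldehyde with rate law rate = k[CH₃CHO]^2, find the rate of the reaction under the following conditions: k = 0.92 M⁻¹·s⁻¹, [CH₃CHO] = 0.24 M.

0.05299 M/s

Step 1: Identify the rate law: rate = k[CH₃CHO]^2
Step 2: Substitute values: rate = 0.92 × (0.24)^2
Step 3: Calculate: rate = 0.92 × 0.0576 = 0.052992 M/s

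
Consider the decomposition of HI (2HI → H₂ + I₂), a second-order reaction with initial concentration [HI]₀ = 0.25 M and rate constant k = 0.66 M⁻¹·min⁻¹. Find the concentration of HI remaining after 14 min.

0.07553 M

Step 1: For a second-order reaction: 1/[HI] = 1/[HI]₀ + kt
Step 2: 1/[HI] = 1/0.25 + 0.66 × 14
Step 3: 1/[HI] = 4 + 9.24 = 13.24
Step 4: [HI] = 1/13.24 = 0.07553 M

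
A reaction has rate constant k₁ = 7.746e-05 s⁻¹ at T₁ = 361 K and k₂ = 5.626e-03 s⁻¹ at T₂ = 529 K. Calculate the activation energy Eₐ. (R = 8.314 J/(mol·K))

40.5 kJ/mol

Step 1: Use the two-temperature Arrhenius form: ln(k₂/k₁) = -Eₐ/R × (1/T₂ - 1/T₁)
Step 2: ln(k₂/k₁) = ln(5.626e-03/7.746e-05) = ln(72.631) = 4.28539
Step 3: 1/T₂ - 1/T₁ = 1/529 - 1/361 = -8.797239e-04 K⁻¹
Step 4: Eₐ = -R × ln(k₂/k₁) / (1/T₂ - 1/T₁) = -8.314 × 4.28539 / -8.797239e-04
Step 5: Eₐ = 4.0500e+04 J/mol = 40.5 kJ/mol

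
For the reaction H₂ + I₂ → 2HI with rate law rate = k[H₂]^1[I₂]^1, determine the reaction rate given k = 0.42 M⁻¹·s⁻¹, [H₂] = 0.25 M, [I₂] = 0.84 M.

0.0882 M/s

Step 1: The rate law is rate = k[H₂]^1[I₂]^1
Step 2: Substitute: rate = 0.42 × (0.25)^1 × (0.84)^1
Step 3: rate = 0.42 × 0.25 × 0.84 = 0.0882 M/s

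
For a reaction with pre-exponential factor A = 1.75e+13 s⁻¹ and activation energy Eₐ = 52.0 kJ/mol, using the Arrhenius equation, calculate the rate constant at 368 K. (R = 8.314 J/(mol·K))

7.27e+05 s⁻¹

Step 1: Use the Arrhenius equation: k = A × exp(-Eₐ/RT)
Step 2: Convert Eₐ to J/mol: 52.0 kJ/mol = 52000 J/mol
Step 3: Calculate the exponent: -Eₐ/(RT) = -52000/(8.314 × 368) = -16.99595
Step 4: k = 1.75e+13 × exp(-16.99595)
Step 5: k = 1.75e+13 × 4.15674e-08 = 7.2743e+05 s⁻¹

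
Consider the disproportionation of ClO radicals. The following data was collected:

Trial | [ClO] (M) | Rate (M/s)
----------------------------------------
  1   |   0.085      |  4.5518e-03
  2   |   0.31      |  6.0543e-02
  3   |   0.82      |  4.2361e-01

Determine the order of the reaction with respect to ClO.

second order (2)

Step 1: Compare trials to find order n where rate₂/rate₁ = ([ClO]₂/[ClO]₁)^n
Step 2: rate₂/rate₁ = 6.0543e-02/4.5518e-03 = 13.3
Step 3: [ClO]₂/[ClO]₁ = 0.31/0.085 = 3.647
Step 4: n = ln(13.3)/ln(3.647) = 2.00 ≈ 2
Step 5: The reaction is second order in ClO.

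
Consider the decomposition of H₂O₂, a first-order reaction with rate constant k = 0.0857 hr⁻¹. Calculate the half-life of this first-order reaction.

8.088 hr

Step 1: For a first-order reaction, t₁/₂ = ln(2)/k
Step 2: t₁/₂ = ln(2)/0.0857
Step 3: t₁/₂ = 0.6931/0.0857 = 8.088 hr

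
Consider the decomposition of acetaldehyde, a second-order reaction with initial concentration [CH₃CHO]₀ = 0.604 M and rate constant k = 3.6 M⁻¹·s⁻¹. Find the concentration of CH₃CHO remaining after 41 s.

0.0067 M

Step 1: For a second-order reaction: 1/[CH₃CHO] = 1/[CH₃CHO]₀ + kt
Step 2: 1/[CH₃CHO] = 1/0.604 + 3.6 × 41
Step 3: 1/[CH₃CHO] = 1.656 + 147.6 = 149.3
Step 4: [CH₃CHO] = 1/149.3 = 0.0067 M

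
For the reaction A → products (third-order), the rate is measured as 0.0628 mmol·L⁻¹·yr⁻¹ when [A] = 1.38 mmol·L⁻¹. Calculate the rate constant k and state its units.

0.0239 (mmol·L⁻¹)⁻²·yr⁻¹

Step 1: rate = k[A]^3, so k = rate / [A]^3.
Step 2: k = 0.0628 / (1.38)^3 = 0.0628 / 2.628.
Step 3: k = 0.0239 (mmol·L⁻¹)⁻²·yr⁻¹.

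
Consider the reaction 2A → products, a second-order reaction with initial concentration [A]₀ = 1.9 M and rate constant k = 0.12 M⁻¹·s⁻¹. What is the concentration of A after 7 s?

0.7319 M

Step 1: For a second-order reaction: 1/[A] = 1/[A]₀ + kt
Step 2: 1/[A] = 1/1.9 + 0.12 × 7
Step 3: 1/[A] = 0.5263 + 0.84 = 1.366
Step 4: [A] = 1/1.366 = 0.7319 M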